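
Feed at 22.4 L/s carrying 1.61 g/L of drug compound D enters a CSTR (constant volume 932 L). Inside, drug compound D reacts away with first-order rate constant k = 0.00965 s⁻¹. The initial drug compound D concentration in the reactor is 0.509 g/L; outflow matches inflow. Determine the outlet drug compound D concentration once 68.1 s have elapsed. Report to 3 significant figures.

V dC/dt = Q(C_in − C) − k V C.
dC/dt = (Q/V) C_in − (Q/V + k) C; effective rate a = Q/V + k = 0.024034 + 0.00965 = 0.033684 s⁻¹.
C_ss = Q C_in/(Q + kV) = 1.1488 g/L; C(t) = C_ss + (C₀ − C_ss) e^(−a t).
C(68.1) = 1.1488 + (-0.63976)·e^(−0.033684·68.1) = 1.1488 + (-0.63976)·0.10087 = 1.0842 g/L.

1.08 g/L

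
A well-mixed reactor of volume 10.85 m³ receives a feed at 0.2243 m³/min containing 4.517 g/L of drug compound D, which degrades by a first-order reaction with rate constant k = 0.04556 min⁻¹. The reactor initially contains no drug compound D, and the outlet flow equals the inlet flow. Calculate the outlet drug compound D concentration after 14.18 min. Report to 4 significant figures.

Species balance: V dC/dt = Q C_in − Q C − k V C.
This is linear with rate a = Q/V + k = 0.0662328 min⁻¹.
C_ss = Q C_in/(Q + kV) = 1.40986 g/L; C(t) = C_ss + (C₀ − C_ss) e^(−a t).
C(14.18) = 1.40986 + (-1.40986)·e^(−0.0662328·14.18) = 1.40986 + (-1.40986)·0.390948 = 0.858679 g/L.

0.8587 g/L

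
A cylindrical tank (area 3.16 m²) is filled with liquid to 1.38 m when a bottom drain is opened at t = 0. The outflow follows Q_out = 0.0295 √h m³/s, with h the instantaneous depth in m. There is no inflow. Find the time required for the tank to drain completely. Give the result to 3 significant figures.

Unsteady balance on liquid volume: A dh/dt = −0.0295 √h.
∫ h^(−1/2) dh = −(0.0295/A) ∫ dt, giving 2√h = 2√h₀ − (0.0295/A) t.
Set h = 0: 2√h₀ = (0.0295/A) t_empty ⇒ t_empty = 2A√h₀/0.0295.
t_empty = 2·3.16·√1.38/0.0295 = 6.3200·1.1747/0.0295 = 251.67 s.

252 s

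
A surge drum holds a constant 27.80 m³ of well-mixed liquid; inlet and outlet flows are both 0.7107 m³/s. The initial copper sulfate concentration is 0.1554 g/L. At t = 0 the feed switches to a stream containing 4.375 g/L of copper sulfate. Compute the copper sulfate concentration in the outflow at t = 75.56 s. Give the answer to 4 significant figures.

Species balance on the tank: V dC/dt = Q(C_in − C).
Rewrite as dC/dt + C/τ = C_in/τ, τ = V/Q = 39.1164 s.
C approaches C_in exponentially: C(t) = C_in + (C₀ − C_in) e^(−t/τ).
C(75.56) = 4.375 + (0.1554 − 4.375)·e^(−75.56/39.1164) = 4.375 + (-4.21960)·0.144906 = 3.76356 g/L.

3.764 g/L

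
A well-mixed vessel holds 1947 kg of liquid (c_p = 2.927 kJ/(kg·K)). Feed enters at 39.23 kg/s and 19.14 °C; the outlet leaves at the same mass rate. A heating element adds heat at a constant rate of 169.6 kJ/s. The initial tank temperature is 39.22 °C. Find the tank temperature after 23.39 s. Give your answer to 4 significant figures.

32.23 °C

M c_p dT/dt = ṁ c_p (T_in − T) + Q̇.
τ = M/ṁ = 49.6304 s; T_ss = T_in + Q̇/(ṁ c_p) = 19.14 + 169.6/(39.23·2.927) = 20.6170 °C.
Integrating: T(t) = T_ss + (T₀ − T_ss) e^(−t/τ).
T(23.39) = 20.6170 + (18.6030)·e^(−23.39/49.6304) = 20.6170 + (18.6030)·0.624200 = 32.2290 °C.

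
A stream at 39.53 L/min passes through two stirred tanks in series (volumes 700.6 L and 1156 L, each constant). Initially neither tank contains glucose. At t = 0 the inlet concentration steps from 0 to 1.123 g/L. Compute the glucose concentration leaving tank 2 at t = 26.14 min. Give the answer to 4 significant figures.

Species balance on tank i: dCᵢ/dt = (Cᵢ₋₁ − Cᵢ)/τᵢ with τᵢ = Vᵢ/Q.
τ₁ = 700.6/39.53 = 17.7232 min; τ₂ = 1156/39.53 = 29.2436 min.
Tank 1: C₁ = C_in(1 − e^(−t/τ₁)). Tank 2 (τ₁ ≠ τ₂): C₂ = C_in[1 − (τ₁ e^(−t/τ₁) − τ₂ e^(−t/τ₂))/(τ₁ − τ₂)].
At t = 26.14: e^(−t/τ₁) = 0.228802, e^(−t/τ₂) = 0.409069.
C₂ = 1.123·[1 − (17.7232·0.228802 − 29.2436·0.409069)/(-11.5204)] = 1.123·0.313602 = 0.352175 g/L.

0.3522 g/L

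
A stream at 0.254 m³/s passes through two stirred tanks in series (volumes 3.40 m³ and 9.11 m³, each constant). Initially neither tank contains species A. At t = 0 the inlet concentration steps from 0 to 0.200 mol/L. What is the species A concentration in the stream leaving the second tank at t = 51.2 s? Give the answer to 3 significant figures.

0.126 mol/L

Each tank obeys Vᵢ dCᵢ/dt = Q(Cᵢ₋₁ − Cᵢ), so τᵢ = Vᵢ/Q.
τ₁ = 3.40/0.254 = 13.386 s; τ₂ = 9.11/0.254 = 35.866 s.
Solving the cascade with C₁(0)=C₂(0)=0 gives C₂(t) = C_in[1 − (τ₁ e^(−t/τ₁) − τ₂ e^(−t/τ₂))/(τ₁ − τ₂)].
At t = 51.2: e^(−t/τ₁) = 0.021820, e^(−t/τ₂) = 0.23990.
C₂ = 0.200·[1 − (13.386·0.021820 − 35.866·0.23990)/(-22.480)] = 0.200·0.63024 = 0.12605 mol/L.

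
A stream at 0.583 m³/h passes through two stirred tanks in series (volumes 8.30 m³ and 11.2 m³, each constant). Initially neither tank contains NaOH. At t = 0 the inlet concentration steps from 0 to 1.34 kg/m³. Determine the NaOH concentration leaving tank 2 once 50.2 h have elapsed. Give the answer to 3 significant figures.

Species balance on tank i: dCᵢ/dt = (Cᵢ₋₁ − Cᵢ)/τᵢ with τᵢ = Vᵢ/Q.
τ₁ = 8.30/0.583 = 14.237 h; τ₂ = 11.2/0.583 = 19.211 h.
Tank 1: C₁ = C_in(1 − e^(−t/τ₁)). Tank 2 (τ₁ ≠ τ₂): C₂ = C_in[1 − (τ₁ e^(−t/τ₁) − τ₂ e^(−t/τ₂))/(τ₁ − τ₂)].
At t = 50.2: e^(−t/τ₁) = 0.029420, e^(−t/τ₂) = 0.073308.
C₂ = 1.34·[1 − (14.237·0.029420 − 19.211·0.073308)/(-4.9743)] = 1.34·0.80108 = 1.0734 kg/m³.

1.07 kg/m³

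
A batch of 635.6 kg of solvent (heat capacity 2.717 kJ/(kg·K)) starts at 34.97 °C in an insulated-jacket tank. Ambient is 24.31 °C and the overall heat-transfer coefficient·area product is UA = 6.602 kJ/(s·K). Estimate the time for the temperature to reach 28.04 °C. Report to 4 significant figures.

274.7 s

Unsteady energy balance on the tank contents: M c_p dT/dt = −UA(T − T_amb).
τ = M c_p/UA = 261.576 s; T_ss = T_amb = 24.3100 °C.
T(t) = T_ss + (T₀ − T_ss)e^(−t/τ); set T = 28.04:
t = −τ ln[(T − T_ss)/(T₀ − T_ss)] = −261.576 · ln(0.349906) = 274.678 s.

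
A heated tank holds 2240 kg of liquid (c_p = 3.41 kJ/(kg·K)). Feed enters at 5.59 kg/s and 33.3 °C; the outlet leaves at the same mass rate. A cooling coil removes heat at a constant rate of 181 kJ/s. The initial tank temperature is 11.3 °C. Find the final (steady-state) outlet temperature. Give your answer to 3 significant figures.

M c_p dT/dt = ṁ c_p (T_in − T) − Q̇.
At steady state dT/dt = 0 ⇒ T_ss = T_in − Q̇/(ṁ c_p) = 33.3 − 181/(5.59·3.41) = 23.805 °C.

23.8 °C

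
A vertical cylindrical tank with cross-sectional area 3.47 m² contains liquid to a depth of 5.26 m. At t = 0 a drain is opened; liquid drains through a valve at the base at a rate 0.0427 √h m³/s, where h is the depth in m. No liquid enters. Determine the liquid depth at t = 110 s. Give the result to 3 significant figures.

2.61 m

Mass balance (ρ constant): A dh/dt = −0.0427 √h.
Separate and integrate: 2(√h − √h₀) = −(0.0427/A) t.
√h = √5.26 − 0.0427·110/(2·3.47) = 2.2935 − 0.67680 = 1.6167.
h = 1.6167² = 2.6136 m.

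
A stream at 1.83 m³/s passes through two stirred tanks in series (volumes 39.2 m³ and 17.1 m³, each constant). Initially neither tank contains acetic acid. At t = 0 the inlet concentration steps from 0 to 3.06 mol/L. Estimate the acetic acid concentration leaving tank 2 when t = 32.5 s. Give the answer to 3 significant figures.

1.94 mol/L

Time constants: τᵢ = Vᵢ/Q for each well-mixed tank.
τ₁ = 39.2/1.83 = 21.421 s; τ₂ = 17.1/1.83 = 9.3443 s.
Tank 1: C₁ = C_in(1 − e^(−t/τ₁)). Tank 2 (τ₁ ≠ τ₂): C₂ = C_in[1 − (τ₁ e^(−t/τ₁) − τ₂ e^(−t/τ₂))/(τ₁ − τ₂)].
At t = 32.5: e^(−t/τ₁) = 0.21932, e^(−t/τ₂) = 0.030867.
C₂ = 3.06·[1 − (21.421·0.21932 − 9.3443·0.030867)/(12.077)] = 3.06·0.63486 = 1.9427 mol/L.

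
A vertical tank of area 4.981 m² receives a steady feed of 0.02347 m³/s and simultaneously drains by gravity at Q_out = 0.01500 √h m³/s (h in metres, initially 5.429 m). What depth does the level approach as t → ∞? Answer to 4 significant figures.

2.448 m

Level balance: A dh/dt = 0.02347 − 0.01500 √h. Setting dh/dt = 0:
Q_in = 0.01500 √h_ss ⇒ √h_ss = 0.02347/0.01500 = 1.56467.
h_ss = 1.56467² = 2.44818 m. (Since h₀ = 5.429 m > h_ss, the level will fall toward this value.)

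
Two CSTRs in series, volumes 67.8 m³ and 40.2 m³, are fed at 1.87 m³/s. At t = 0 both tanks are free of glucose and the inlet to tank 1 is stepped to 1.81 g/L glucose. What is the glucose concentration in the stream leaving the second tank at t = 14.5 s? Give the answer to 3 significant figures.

Species balance on tank i: dCᵢ/dt = (Cᵢ₋₁ − Cᵢ)/τᵢ with τᵢ = Vᵢ/Q.
τ₁ = 67.8/1.87 = 36.257 s; τ₂ = 40.2/1.87 = 21.497 s.
Tank 1: C₁ = C_in(1 − e^(−t/τ₁)). Tank 2 (τ₁ ≠ τ₂): C₂ = C_in[1 − (τ₁ e^(−t/τ₁) − τ₂ e^(−t/τ₂))/(τ₁ − τ₂)].
At t = 14.5: e^(−t/τ₁) = 0.67037, e^(−t/τ₂) = 0.50941.
C₂ = 1.81·[1 − (36.257·0.67037 − 21.497·0.50941)/(14.759)] = 1.81·0.095189 = 0.17229 g/L.

0.172 g/L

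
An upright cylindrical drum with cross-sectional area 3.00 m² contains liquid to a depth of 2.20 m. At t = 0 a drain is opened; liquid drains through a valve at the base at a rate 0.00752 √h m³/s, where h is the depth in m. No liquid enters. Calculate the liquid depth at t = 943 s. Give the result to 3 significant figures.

With no inflow, A dh/dt = −0.00752 √h.
This is separable: 2 d(√h)/dt = −0.00752/A, so √h = √h₀ − (0.00752/(2A)) t.
√h = √2.20 − 0.00752·943/(2·3.00) = 1.4832 − 1.1819 = 0.30135.
h = 0.30135² = 0.090810 m.

0.0908 m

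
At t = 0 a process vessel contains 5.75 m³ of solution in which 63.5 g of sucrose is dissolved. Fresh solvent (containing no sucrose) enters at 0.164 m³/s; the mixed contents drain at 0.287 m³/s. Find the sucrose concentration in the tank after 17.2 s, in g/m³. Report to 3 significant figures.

Total volume: dV/dt = Q_in − Q_out = -0.12300 m³/s, so V(t) = 5.75 − 0.12300 t and V(17.2) = 3.6344 m³.
Solute balance: dm/dt = 0 − Q_out C = −Q_out m/V(t).
dm/m = −Q_out dt/(V₀ − 0.12300 t); integrating gives ln(m/m₀) = −(Q_out/(Q_in−Q_out)) ln(V/V₀).
m = m₀ (V₀/V)^(Q_out/(Q_in−Q_out)) = 63.5 × (5.75/3.6344)^(-2.3333) = 21.772 g.
C = m/V = 21.772/3.6344 = 5.9904 g/m³.

5.99 g/m³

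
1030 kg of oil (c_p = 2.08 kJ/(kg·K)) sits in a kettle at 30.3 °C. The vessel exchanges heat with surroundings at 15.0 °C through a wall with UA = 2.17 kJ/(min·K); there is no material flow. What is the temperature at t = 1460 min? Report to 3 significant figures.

18.5 °C

M c_p dT/dt = −UA(T − T_amb).
dT/dt = (T_ss − T)/τ with T_ss = T_amb = 15.000 °C, τ = M c_p/UA = 1030·2.08/2.17 = 987.28 min.
Solution: T(t) = T_ss + (T₀ − T_ss) e^(−t/τ).
T(1460) = 15.000 + (15.300)·0.22791 = 18.487 °C.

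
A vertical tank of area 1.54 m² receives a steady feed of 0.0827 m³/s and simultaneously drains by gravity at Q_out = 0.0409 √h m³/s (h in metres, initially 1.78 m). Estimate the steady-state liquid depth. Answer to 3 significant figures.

Level balance: A dh/dt = 0.0827 − 0.0409 √h. Setting dh/dt = 0:
Q_in = 0.0409 √h_ss ⇒ √h_ss = 0.0827/0.0409 = 2.0220.
h_ss = 2.0220² = 4.0885 m. (Since h₀ = 1.78 m < h_ss, the level will rise toward this value.)

4.09 m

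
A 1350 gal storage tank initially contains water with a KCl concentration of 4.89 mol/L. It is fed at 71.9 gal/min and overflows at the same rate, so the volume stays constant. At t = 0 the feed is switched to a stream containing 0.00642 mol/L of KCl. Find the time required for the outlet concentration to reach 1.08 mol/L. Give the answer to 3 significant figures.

Species balance: V dC/dt = Q(C_in − C) ⇒ τ = V/Q = 18.776 min.
C(t) = C_in + (C₀ − C_in) e^(−t/τ). Set C = 1.08 and solve for t:
e^(−t/τ) = (C − C_in)/(C₀ − C_in) = (1.08 − 0.00642)/(4.89 − 0.00642) = 0.21983
t = −τ ln(…) = 18.776 × 1.5149 = 28.443 min.

28.4 min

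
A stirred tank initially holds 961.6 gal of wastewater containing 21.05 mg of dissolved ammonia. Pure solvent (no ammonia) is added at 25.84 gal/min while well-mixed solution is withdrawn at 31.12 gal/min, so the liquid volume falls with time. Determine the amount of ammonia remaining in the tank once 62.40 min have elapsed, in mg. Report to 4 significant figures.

Total volume: dV/dt = Q_in − Q_out = -5.28000 gal/min, so V(t) = 961.6 − 5.28000 t and V(62.40) = 632.128 gal.
Solute balance: dm/dt = 0 − Q_out C = −Q_out m/V(t).
Separate: dm/m = −Q_out dt/V(t) ⇒ ln(m/m₀) = −(Q_out/(Q_in−Q_out)) ln(V/V₀).
m = m₀ (V₀/V)^(Q_out/(Q_in−Q_out)) = 21.05 × (961.6/632.128)^(-5.89394) = 1.77598 mg.

1.776 mg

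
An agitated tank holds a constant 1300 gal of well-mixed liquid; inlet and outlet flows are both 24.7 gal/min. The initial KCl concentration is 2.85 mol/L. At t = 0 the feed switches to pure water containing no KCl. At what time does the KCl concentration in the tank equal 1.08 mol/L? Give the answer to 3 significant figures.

Species balance: V dC/dt = Q(C_in − C) ⇒ τ = V/Q = 52.632 min.
C(t) = C_in + (C₀ − C_in) e^(−t/τ). Set C = 1.08 and solve for t:
e^(−t/τ) = (C − C_in)/(C₀ − C_in) = (1.08 − 0)/(2.85 − 0) = 0.37895
t = −τ ln(…) = 52.632 × 0.97036 = 51.071 min.

51.1 min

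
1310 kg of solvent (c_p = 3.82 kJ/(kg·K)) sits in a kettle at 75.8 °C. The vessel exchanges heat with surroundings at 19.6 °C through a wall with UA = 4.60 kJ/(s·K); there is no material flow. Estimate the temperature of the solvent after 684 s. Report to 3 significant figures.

49.6 °C

Energy balance: M c_p dT/dt = −UA(T − T_amb).
dT/dt = (T_ss − T)/τ with T_ss = T_amb = 19.600 °C, τ = M c_p/UA = 1310·3.82/4.60 = 1087.9 s.
T approaches T_ss exponentially: T(t) = T_ss + (T₀ − T_ss) e^(−t/τ).
T(684) = 19.600 + (56.200)·0.53326 = 49.569 °C.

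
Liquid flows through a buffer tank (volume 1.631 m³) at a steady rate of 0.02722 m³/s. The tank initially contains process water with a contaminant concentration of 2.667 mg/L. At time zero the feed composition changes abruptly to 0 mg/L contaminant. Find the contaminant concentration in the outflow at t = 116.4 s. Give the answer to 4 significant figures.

0.3823 mg/L

Accumulation = in − out for the solute gives V dC/dt = Q(C_in − C).
Time constant τ = V/Q = 1.631/0.02722 = 59.9192 s.
Integrating: C(t) = C_in + (C₀ − C_in) e^(−t/τ).
C(116.4) = 0 + (2.667 − 0)·e^(−116.4/59.9192) = 0 + (2.66700)·0.143328 = 0.382257 mg/L.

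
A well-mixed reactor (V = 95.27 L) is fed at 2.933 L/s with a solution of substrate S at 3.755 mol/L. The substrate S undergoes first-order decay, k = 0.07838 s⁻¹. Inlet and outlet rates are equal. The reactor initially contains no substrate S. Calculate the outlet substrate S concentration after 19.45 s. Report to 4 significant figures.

Accumulation = in − out − consumed: V dC/dt = Q C_in − Q C − k V C.
dC/dt = (Q/V) C_in − (Q/V + k) C; effective rate a = Q/V + k = 0.0307862 + 0.07838 = 0.109166 s⁻¹.
C_ss = Q C_in/(Q + kV) = 1.05896 mol/L; C(t) = C_ss + (C₀ − C_ss) e^(−a t).
C(19.45) = 1.05896 + (-1.05896)·e^(−0.109166·19.45) = 1.05896 + (-1.05896)·0.119638 = 0.932264 mol/L.

0.9323 mol/L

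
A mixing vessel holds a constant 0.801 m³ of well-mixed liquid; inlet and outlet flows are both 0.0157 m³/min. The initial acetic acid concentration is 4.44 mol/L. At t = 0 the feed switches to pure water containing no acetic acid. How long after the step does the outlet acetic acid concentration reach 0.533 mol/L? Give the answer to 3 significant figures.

108 min

Species balance: V dC/dt = Q(C_in − C) ⇒ τ = V/Q = 51.019 min.
C(t) = C_in + (C₀ − C_in) e^(−t/τ). Set C = 0.533 and solve for t:
e^(−t/τ) = (C − C_in)/(C₀ − C_in) = (0.533 − 0)/(4.44 − 0) = 0.12005
t = −τ ln(…) = 51.019 × 2.1199 = 108.15 min.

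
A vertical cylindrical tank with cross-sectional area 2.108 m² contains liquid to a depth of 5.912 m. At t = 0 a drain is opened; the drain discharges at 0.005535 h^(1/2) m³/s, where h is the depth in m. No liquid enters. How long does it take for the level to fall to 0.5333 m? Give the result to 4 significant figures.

A dh/dt = −Q_out = −0.005535 √h.
This is separable: 2 d(√h)/dt = −0.005535/A, so √h = √h₀ − (0.005535/(2A)) t.
t = 2A(√h₀ − √h)/0.005535 = 2·2.108·(√5.912 − √0.5333)/0.005535
  = 4.21600 × (2.43146 − 0.730274) / 0.005535 = 1295.79 s.

1296 s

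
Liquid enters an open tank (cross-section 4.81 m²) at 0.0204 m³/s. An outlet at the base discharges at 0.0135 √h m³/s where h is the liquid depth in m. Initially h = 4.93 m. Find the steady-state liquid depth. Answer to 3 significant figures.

2.28 m

Volume balance on the tank: A dh/dt = Q_in − 0.0135 √h. At steady state dh/dt = 0:
Q_in = 0.0135 √h_ss ⇒ √h_ss = 0.0204/0.0135 = 1.5111.
h_ss = 1.5111² = 2.2835 m. (Since h₀ = 4.93 m > h_ss, the level will fall toward this value.)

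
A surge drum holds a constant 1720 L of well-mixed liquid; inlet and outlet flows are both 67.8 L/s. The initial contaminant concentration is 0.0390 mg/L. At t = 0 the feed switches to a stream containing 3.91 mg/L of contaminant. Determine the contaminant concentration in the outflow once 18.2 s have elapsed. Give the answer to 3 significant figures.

2.02 mg/L

Accumulation = in − out for the solute gives V dC/dt = Q(C_in − C).
So dC/dt = (C_in − C)/τ with τ = V/Q = 1720/67.8 = 25.369 s.
Solution: C(t) = C_in + (C₀ − C_in) e^(−t/τ).
C(18.2) = 3.91 + (0.0390 − 3.91)·e^(−18.2/25.369) = 3.91 + (-3.8710)·0.48801 = 2.0209 mg/L.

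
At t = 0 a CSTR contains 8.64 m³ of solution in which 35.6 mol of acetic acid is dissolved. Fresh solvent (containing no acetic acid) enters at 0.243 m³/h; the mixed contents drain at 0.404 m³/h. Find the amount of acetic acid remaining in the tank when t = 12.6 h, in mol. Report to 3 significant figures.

Let m(t) be the amount of acetic acid. Volume: V(t) = V₀ + (Q_in − Q_out) t = 8.64 − 0.16100 t; V(12.6) = 6.6114 m³.
No acetic acid enters, so dm/dt = −Q_out · (m/V).
Separate: dm/m = −Q_out dt/V(t) ⇒ ln(m/m₀) = −(Q_out/(Q_in−Q_out)) ln(V/V₀).
m = m₀ (V₀/V)^(Q_out/(Q_in−Q_out)) = 35.6 × (8.64/6.6114)^(-2.5093) = 18.189 mol.

18.2 mol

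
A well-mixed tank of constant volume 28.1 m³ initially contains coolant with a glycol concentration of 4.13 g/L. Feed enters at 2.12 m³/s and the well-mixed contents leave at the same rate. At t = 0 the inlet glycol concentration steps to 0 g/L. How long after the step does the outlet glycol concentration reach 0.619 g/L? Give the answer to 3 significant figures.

25.2 s

Species balance on the tank: V dC/dt = Q(C_in − C), so τ = V/Q = 13.255 s.
C(t) = C_in + (C₀ − C_in) e^(−t/τ). Set C = 0.619 and solve for t:
e^(−t/τ) = (C − C_in)/(C₀ − C_in) = (0.619 − 0)/(4.13 − 0) = 0.14988
t = −τ ln(…) = 13.255 × 1.8979 = 25.156 s.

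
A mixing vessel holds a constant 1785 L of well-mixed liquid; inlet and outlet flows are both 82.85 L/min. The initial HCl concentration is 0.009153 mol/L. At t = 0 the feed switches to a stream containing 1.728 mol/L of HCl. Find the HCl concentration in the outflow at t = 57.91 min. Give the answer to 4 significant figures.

1.611 mol/L

Mass balance on the solute (V constant): V dC/dt = Q(C_in − C).
Time constant τ = V/Q = 1785/82.85 = 21.5450 min.
C approaches C_in exponentially: C(t) = C_in + (C₀ − C_in) e^(−t/τ).
C(57.91) = 1.728 + (0.009153 − 1.728)·e^(−57.91/21.5450) = 1.728 + (-1.71885)·0.0680258 = 1.61107 mol/L.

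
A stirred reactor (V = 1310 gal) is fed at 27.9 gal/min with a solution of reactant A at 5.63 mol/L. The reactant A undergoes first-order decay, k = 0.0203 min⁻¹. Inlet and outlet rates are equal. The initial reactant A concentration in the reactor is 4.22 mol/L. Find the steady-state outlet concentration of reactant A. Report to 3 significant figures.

2.88 mol/L

Species balance: V dC/dt = Q C_in − Q C − k V C.
At steady state: 0 = Q C_in − (Q + kV) C_ss, so C_ss = Q C_in/(Q + kV).
C_ss = 27.9·5.63/(27.9 + 0.0203·1310) = 157.08/54.493 = 2.8825 mol/L.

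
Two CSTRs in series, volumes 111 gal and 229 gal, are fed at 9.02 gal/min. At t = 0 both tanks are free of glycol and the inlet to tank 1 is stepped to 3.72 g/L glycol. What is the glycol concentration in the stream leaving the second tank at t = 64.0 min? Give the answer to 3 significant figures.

Each tank obeys Vᵢ dCᵢ/dt = Q(Cᵢ₋₁ − Cᵢ), so τᵢ = Vᵢ/Q.
τ₁ = 111/9.02 = 12.306 min; τ₂ = 229/9.02 = 25.388 min.
Solving the cascade with C₁(0)=C₂(0)=0 gives C₂(t) = C_in[1 − (τ₁ e^(−t/τ₁) − τ₂ e^(−t/τ₂))/(τ₁ − τ₂)].
At t = 64.0: e^(−t/τ₁) = 0.0055126, e^(−t/τ₂) = 0.080389.
C₂ = 3.72·[1 − (12.306·0.0055126 − 25.388·0.080389)/(-13.082)] = 3.72·0.84918 = 3.1589 g/L.

3.16 g/L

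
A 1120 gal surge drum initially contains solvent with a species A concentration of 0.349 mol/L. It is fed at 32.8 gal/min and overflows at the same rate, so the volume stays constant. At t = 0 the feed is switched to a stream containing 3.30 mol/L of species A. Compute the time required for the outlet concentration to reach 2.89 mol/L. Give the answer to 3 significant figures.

Transient balance on the dissolved component: V dC/dt = Q(C_in − C), so τ = V/Q = 34.146 min.
C(t) = C_in + (C₀ − C_in) e^(−t/τ). Set C = 2.89 and solve for t:
e^(−t/τ) = (C − C_in)/(C₀ − C_in) = (2.89 − 3.30)/(0.349 − 3.30) = 0.13894
t = −τ ln(…) = 34.146 × 1.9737 = 67.396 min.

67.4 min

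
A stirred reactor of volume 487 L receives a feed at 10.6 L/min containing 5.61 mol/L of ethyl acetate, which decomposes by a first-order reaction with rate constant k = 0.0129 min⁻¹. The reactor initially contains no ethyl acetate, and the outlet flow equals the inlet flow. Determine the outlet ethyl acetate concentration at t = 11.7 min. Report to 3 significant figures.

V dC/dt = Q(C_in − C) − k V C.
This is linear with rate a = Q/V + k = 0.034666 min⁻¹.
C_ss = Q C_in/(Q + kV) = 3.5224 mol/L; C(t) = C_ss + (C₀ − C_ss) e^(−a t).
C(11.7) = 3.5224 + (-3.5224)·e^(−0.034666·11.7) = 3.5224 + (-3.5224)·0.66658 = 1.1744 mol/L.

1.17 mol/L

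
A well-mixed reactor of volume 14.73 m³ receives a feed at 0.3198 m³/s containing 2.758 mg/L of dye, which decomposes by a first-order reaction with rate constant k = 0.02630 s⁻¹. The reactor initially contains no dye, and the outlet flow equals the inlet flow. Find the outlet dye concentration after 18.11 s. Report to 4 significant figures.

0.7244 mg/L

V dC/dt = Q(C_in − C) − k V C.
dC/dt = (Q/V) C_in − (Q/V + k) C; effective rate a = Q/V + k = 0.0217108 + 0.02630 = 0.0480108 s⁻¹.
C_ss = Q C_in/(Q + kV) = 1.24719 mg/L; C(t) = C_ss + (C₀ − C_ss) e^(−a t).
C(18.11) = 1.24719 + (-1.24719)·e^(−0.0480108·18.11) = 1.24719 + (-1.24719)·0.419171 = 0.724401 mg/L.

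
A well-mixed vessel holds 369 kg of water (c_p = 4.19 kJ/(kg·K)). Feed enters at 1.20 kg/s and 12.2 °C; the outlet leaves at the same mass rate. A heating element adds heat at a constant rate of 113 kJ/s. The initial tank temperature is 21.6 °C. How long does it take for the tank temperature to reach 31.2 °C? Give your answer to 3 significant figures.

M c_p dT/dt = ṁ c_p (T_in − T) + Q̇.
τ = M/ṁ = 307.50 s; T_ss = T_in + Q̇/(ṁ c_p) = 34.674 °C.
T(t) = T_ss + (T₀ − T_ss) e^(−t/τ). Set T = 31.2:
e^(−t/τ) = (31.2 − 34.674)/(21.6 − 34.674) = 0.26573
t = −307.50 · ln(0.26573) = 407.53 s.

408 s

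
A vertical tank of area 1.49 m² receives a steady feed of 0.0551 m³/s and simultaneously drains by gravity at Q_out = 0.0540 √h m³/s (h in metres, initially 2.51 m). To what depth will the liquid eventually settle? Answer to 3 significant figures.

1.04 m

A dh/dt = Q_in − 0.0540 √h. Steady state requires inflow = outflow:
Q_in = 0.0540 √h_ss ⇒ √h_ss = 0.0551/0.0540 = 1.0204.
h_ss = 1.0204² = 1.0412 m. (Since h₀ = 2.51 m > h_ss, the level will fall toward this value.)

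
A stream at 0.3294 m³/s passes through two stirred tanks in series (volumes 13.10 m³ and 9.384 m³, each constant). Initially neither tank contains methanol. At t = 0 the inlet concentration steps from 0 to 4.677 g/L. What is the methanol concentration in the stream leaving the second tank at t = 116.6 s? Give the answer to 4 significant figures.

Time constants: τᵢ = Vᵢ/Q for each well-mixed tank.
τ₁ = 13.10/0.3294 = 39.7693 s; τ₂ = 9.384/0.3294 = 28.4882 s.
Tank 1: C₁ = C_in(1 − e^(−t/τ₁)). Tank 2 (τ₁ ≠ τ₂): C₂ = C_in[1 − (τ₁ e^(−t/τ₁) − τ₂ e^(−t/τ₂))/(τ₁ − τ₂)].
At t = 116.6: e^(−t/τ₁) = 0.0532951, e^(−t/τ₂) = 0.0166903.
C₂ = 4.677·[1 − (39.7693·0.0532951 − 28.4882·0.0166903)/(11.2811)] = 4.677·0.854267 = 3.99541 g/L.

3.995 g/L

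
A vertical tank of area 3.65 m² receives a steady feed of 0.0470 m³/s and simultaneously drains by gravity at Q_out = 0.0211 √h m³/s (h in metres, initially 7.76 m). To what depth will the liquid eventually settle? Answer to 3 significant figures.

Level balance: A dh/dt = 0.0470 − 0.0211 √h. Setting dh/dt = 0:
Q_in = 0.0211 √h_ss ⇒ √h_ss = 0.0470/0.0211 = 2.2275.
h_ss = 2.2275² = 4.9617 m. (Since h₀ = 7.76 m > h_ss, the level will fall toward this value.)

4.96 m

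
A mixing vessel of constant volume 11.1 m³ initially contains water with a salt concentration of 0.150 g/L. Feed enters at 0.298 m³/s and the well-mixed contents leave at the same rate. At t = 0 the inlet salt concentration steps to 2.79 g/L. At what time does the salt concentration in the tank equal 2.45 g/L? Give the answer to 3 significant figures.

Accumulation = in − out for the solute gives V dC/dt = Q(C_in − C), so τ = V/Q = 37.248 s.
C(t) = C_in + (C₀ − C_in) e^(−t/τ). Set C = 2.45 and solve for t:
e^(−t/τ) = (C − C_in)/(C₀ − C_in) = (2.45 − 2.79)/(0.150 − 2.79) = 0.12879
t = −τ ln(…) = 37.248 × 2.0496 = 76.344 s.

76.3 s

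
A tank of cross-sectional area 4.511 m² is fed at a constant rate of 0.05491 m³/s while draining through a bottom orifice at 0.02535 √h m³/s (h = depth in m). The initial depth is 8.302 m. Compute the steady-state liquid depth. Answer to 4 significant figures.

4.692 m

Level balance: A dh/dt = 0.05491 − 0.02535 √h. Setting dh/dt = 0:
Q_in = 0.02535 √h_ss ⇒ √h_ss = 0.05491/0.02535 = 2.16607.
h_ss = 2.16607² = 4.69188 m. (Since h₀ = 8.302 m > h_ss, the level will fall toward this value.)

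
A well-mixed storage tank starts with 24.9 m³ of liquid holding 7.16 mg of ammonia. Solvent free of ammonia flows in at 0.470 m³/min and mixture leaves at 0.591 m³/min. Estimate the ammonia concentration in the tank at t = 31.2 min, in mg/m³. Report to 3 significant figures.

Total volume: dV/dt = Q_in − Q_out = -0.12100 m³/min, so V(t) = 24.9 − 0.12100 t and V(31.2) = 21.125 m³.
Species balance (pure solvent in): dm/dt = −Q_out · m/V(t).
Separate: dm/m = −Q_out dt/V(t) ⇒ ln(m/m₀) = −(Q_out/(Q_in−Q_out)) ln(V/V₀).
m = m₀ (V₀/V)^(Q_out/(Q_in−Q_out)) = 7.16 × (24.9/21.125)^(-4.8843) = 3.2073 mg.
C = m/V = 3.2073/21.125 = 0.15183 mg/m³.

0.152 mg/m³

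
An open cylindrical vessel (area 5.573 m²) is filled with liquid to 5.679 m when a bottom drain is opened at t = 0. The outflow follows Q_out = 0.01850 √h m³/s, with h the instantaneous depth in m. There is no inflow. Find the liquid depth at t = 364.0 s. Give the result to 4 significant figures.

3.164 m

Unsteady balance on liquid volume: A dh/dt = −0.01850 √h.
Separate and integrate: 2(√h − √h₀) = −(0.01850/A) t.
√h = √5.679 − 0.01850·364.0/(2·5.573) = 2.38307 − 0.604163 = 1.77890.
h = 1.77890² = 3.16449 m.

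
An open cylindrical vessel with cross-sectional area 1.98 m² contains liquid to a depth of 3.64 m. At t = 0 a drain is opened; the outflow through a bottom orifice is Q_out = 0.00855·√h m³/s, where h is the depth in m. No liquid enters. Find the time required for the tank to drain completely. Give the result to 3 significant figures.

With no inflow, A dh/dt = −0.00855 √h.
Separate and integrate: 2(√h − √h₀) = −(0.00855/A) t.
Tank is empty when √h = 0: t_empty = 2A√h₀/0.00855.
t_empty = 2·1.98·√3.64/0.00855 = 3.9600·1.9079/0.00855 = 883.65 s.

884 s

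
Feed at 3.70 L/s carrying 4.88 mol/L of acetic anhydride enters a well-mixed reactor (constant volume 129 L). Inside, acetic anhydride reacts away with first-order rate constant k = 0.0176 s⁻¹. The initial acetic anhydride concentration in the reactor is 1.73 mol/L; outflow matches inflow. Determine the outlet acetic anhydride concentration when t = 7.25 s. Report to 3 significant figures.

Accumulation = in − out − consumed: V dC/dt = Q C_in − Q C − k V C.
dC/dt = (Q/V) C_in − (Q/V + k) C; effective rate a = Q/V + k = 0.028682 + 0.0176 = 0.046282 s⁻¹.
C_ss = Q C_in/(Q + kV) = 3.0243 mol/L; C(t) = C_ss + (C₀ − C_ss) e^(−a t).
C(7.25) = 3.0243 + (-1.2943)·e^(−0.046282·7.25) = 3.0243 + (-1.2943)·0.71495 = 2.0989 mol/L.

2.10 mol/L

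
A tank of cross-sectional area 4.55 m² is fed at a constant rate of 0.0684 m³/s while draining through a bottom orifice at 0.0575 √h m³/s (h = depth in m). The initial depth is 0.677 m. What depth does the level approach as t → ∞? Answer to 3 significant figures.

Level balance: A dh/dt = 0.0684 − 0.0575 √h. Setting dh/dt = 0:
Q_in = 0.0575 √h_ss ⇒ √h_ss = 0.0684/0.0575 = 1.1896.
h_ss = 1.1896² = 1.4151 m. (Since h₀ = 0.677 m < h_ss, the level will rise toward this value.)

1.42 m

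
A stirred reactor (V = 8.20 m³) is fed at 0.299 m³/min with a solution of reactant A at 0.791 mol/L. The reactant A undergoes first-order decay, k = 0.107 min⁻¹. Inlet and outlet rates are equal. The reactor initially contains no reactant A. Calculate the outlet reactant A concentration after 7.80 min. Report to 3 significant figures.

0.135 mol/L

Species balance: V dC/dt = Q C_in − Q C − k V C.
dC/dt = (Q/V) C_in − (Q/V + k) C; effective rate a = Q/V + k = 0.036463 + 0.107 = 0.14346 min⁻¹.
C_ss = Q C_in/(Q + kV) = 0.20104 mol/L; C(t) = C_ss + (C₀ − C_ss) e^(−a t).
C(7.80) = 0.20104 + (-0.20104)·e^(−0.14346·7.80) = 0.20104 + (-0.20104)·0.32660 = 0.13538 mol/L.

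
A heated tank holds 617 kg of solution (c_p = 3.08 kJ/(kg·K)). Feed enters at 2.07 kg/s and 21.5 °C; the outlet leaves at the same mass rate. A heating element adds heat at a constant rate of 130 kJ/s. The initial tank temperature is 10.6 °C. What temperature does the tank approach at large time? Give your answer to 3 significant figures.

41.9 °C

Heat balance on the well-mixed liquid: M c_p dT/dt = ṁ c_p (T_in − T) + 130.
At steady state dT/dt = 0 ⇒ T_ss = T_in + Q̇/(ṁ c_p) = 21.5 + 130/(2.07·3.08) = 41.890 °C.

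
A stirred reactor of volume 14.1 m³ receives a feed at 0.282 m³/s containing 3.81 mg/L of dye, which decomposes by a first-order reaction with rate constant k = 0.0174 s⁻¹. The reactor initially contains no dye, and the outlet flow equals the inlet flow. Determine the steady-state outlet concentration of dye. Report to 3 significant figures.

2.04 mg/L

Species balance: V dC/dt = Q C_in − Q C − k V C.
At steady state: 0 = Q C_in − (Q + kV) C_ss, so C_ss = Q C_in/(Q + kV).
C_ss = 0.282·3.81/(0.282 + 0.0174·14.1) = 1.0744/0.52734 = 2.0374 mg/L.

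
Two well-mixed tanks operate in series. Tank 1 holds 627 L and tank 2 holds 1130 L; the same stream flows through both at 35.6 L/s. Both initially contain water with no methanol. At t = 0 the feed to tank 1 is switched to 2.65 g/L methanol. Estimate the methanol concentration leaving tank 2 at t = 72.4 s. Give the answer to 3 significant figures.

2.10 g/L

Time constants: τᵢ = Vᵢ/Q for each well-mixed tank.
τ₁ = 627/35.6 = 17.612 s; τ₂ = 1130/35.6 = 31.742 s.
Tank 1: C₁ = C_in(1 − e^(−t/τ₁)). Tank 2 (τ₁ ≠ τ₂): C₂ = C_in[1 − (τ₁ e^(−t/τ₁) − τ₂ e^(−t/τ₂))/(τ₁ − τ₂)].
At t = 72.4: e^(−t/τ₁) = 0.016395, e^(−t/τ₂) = 0.10219.
C₂ = 2.65·[1 − (17.612·0.016395 − 31.742·0.10219)/(-14.129)] = 2.65·0.79087 = 2.0958 g/L.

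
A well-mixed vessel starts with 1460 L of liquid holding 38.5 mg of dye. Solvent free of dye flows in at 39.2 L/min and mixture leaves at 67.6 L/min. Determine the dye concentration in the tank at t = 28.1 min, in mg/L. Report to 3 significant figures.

0.00885 mg/L

Total volume: dV/dt = Q_in − Q_out = -28.400 L/min, so V(t) = 1460 − 28.400 t and V(28.1) = 661.96 L.
Species balance (pure solvent in): dm/dt = −Q_out · m/V(t).
Separate: dm/m = −Q_out dt/V(t) ⇒ ln(m/m₀) = −(Q_out/(Q_in−Q_out)) ln(V/V₀).
m = m₀ (V₀/V)^(Q_out/(Q_in−Q_out)) = 38.5 × (1460/661.96)^(-2.3803) = 5.8585 mg.
C = m/V = 5.8585/661.96 = 0.0088502 mg/L.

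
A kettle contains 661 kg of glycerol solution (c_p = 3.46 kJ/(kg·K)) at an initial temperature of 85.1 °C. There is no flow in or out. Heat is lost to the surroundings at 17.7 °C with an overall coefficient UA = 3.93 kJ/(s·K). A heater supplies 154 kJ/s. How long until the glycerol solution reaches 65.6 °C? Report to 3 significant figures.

684 s

Unsteady energy balance on the tank contents: M c_p dT/dt = −UA(T − T_amb) + Q̇.
τ = M c_p/UA = 581.95 s; T_ss = T_amb + Q̇/UA = 17.7 + 154/3.93 = 56.886 °C.
T(t) = T_ss + (T₀ − T_ss)e^(−t/τ); set T = 65.6:
t = −τ ln[(T − T_ss)/(T₀ − T_ss)] = −581.95 · ln(0.30886) = 683.71 s.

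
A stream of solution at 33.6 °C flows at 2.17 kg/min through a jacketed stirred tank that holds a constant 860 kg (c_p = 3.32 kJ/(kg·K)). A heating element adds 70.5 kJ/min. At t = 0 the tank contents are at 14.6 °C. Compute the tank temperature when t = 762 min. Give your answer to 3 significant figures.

39.2 °C

M c_p dT/dt = ṁ c_p (T_in − T) + Q̇.
τ = M/ṁ = 396.31 min; T_ss = T_in + Q̇/(ṁ c_p) = 33.6 + 70.5/(2.17·3.32) = 43.386 °C.
Integrating: T(t) = T_ss + (T₀ − T_ss) e^(−t/τ).
T(762) = 43.386 + (-28.786)·e^(−762/396.31) = 43.386 + (-28.786)·0.14621 = 39.177 °C.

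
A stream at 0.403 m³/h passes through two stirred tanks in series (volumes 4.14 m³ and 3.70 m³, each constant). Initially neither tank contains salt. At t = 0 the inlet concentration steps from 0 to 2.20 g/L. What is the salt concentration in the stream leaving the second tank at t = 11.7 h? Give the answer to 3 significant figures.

0.745 g/L

Each tank obeys Vᵢ dCᵢ/dt = Q(Cᵢ₋₁ − Cᵢ), so τᵢ = Vᵢ/Q.
τ₁ = 4.14/0.403 = 10.273 h; τ₂ = 3.70/0.403 = 9.1811 h.
Tank 1: C₁ = C_in(1 − e^(−t/τ₁)). Tank 2 (τ₁ ≠ τ₂): C₂ = C_in[1 − (τ₁ e^(−t/τ₁) − τ₂ e^(−t/τ₂))/(τ₁ − τ₂)].
At t = 11.7: e^(−t/τ₁) = 0.32017, e^(−t/τ₂) = 0.27961.
C₂ = 2.20·[1 − (10.273·0.32017 − 9.1811·0.27961)/(1.0918)] = 2.20·0.33881 = 0.74537 g/L.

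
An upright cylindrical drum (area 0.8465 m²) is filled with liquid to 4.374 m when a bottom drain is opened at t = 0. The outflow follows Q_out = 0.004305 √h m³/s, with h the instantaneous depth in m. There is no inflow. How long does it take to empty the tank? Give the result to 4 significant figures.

822.5 s

A dh/dt = −Q_out = −0.004305 √h.
This is separable: 2 d(√h)/dt = −0.004305/A, so √h = √h₀ − (0.004305/(2A)) t.
Tank is empty when √h = 0: t_empty = 2A√h₀/0.004305.
t_empty = 2·0.8465·√4.374/0.004305 = 1.69300·2.09141/0.004305 = 822.476 s.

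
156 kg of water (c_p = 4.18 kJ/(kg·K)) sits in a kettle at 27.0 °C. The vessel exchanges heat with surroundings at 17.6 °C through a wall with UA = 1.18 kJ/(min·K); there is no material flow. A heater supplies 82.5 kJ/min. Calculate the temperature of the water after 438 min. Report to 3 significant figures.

Lumped-capacitance energy balance: M c_p dT/dt = UA(T_amb − T) + Q̇.
dT/dt = (T_ss − T)/τ with T_ss = T_amb + Q̇/UA = 17.6 + 82.5/1.18 = 87.515 °C, τ = M c_p/UA = 156·4.18/1.18 = 552.61 min.
T approaches T_ss exponentially: T(t) = T_ss + (T₀ − T_ss) e^(−t/τ).
T(438) = 87.515 + (-60.515)·0.45267 = 60.122 °C.

60.1 °C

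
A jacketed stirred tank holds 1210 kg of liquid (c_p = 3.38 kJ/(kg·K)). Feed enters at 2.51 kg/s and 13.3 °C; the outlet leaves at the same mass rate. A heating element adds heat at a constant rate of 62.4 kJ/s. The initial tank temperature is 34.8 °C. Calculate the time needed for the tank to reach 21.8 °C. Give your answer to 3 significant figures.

1210 s

M c_p dT/dt = ṁ c_p (T_in − T) + Q̇.
τ = M/ṁ = 482.07 s; T_ss = T_in + Q̇/(ṁ c_p) = 20.655 °C.
T(t) = T_ss + (T₀ − T_ss) e^(−t/τ). Set T = 21.8:
e^(−t/τ) = (21.8 − 20.655)/(34.8 − 20.655) = 0.080935
t = −482.07 · ln(0.080935) = 1212.0 s.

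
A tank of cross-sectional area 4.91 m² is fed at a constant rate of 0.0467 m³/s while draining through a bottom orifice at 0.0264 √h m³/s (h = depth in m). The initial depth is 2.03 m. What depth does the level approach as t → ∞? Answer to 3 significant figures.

3.13 m

A dh/dt = Q_in − 0.0264 √h. Steady state requires inflow = outflow:
Q_in = 0.0264 √h_ss ⇒ √h_ss = 0.0467/0.0264 = 1.7689.
h_ss = 1.7689² = 3.1291 m. (Since h₀ = 2.03 m < h_ss, the level will rise toward this value.)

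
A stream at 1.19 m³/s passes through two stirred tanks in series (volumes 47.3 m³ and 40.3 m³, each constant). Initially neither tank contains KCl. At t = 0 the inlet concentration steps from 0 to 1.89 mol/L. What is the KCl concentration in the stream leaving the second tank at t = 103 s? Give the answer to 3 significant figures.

Each tank obeys Vᵢ dCᵢ/dt = Q(Cᵢ₋₁ − Cᵢ), so τᵢ = Vᵢ/Q.
τ₁ = 47.3/1.19 = 39.748 s; τ₂ = 40.3/1.19 = 33.866 s.
Solving the cascade with C₁(0)=C₂(0)=0 gives C₂(t) = C_in[1 − (τ₁ e^(−t/τ₁) − τ₂ e^(−t/τ₂))/(τ₁ − τ₂)].
At t = 103: e^(−t/τ₁) = 0.074920, e^(−t/τ₂) = 0.047766.
C₂ = 1.89·[1 − (39.748·0.074920 − 33.866·0.047766)/(5.8824)] = 1.89·0.76875 = 1.4529 mol/L.

1.45 mol/L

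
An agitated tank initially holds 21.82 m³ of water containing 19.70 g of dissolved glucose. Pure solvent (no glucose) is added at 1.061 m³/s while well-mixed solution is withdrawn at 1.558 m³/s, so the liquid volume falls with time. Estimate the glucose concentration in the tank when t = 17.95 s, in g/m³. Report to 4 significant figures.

Let m(t) be the amount of glucose. Volume: V(t) = V₀ + (Q_in − Q_out) t = 21.82 − 0.497000 t; V(17.95) = 12.8988 m³.
Species balance (pure solvent in): dm/dt = −Q_out · m/V(t).
Separate: dm/m = −Q_out dt/V(t) ⇒ ln(m/m₀) = −(Q_out/(Q_in−Q_out)) ln(V/V₀).
m = m₀ (V₀/V)^(Q_out/(Q_in−Q_out)) = 19.70 × (21.82/12.8988)^(-3.13481) = 3.79121 g.
C = m/V = 3.79121/12.8988 = 0.293918 g/m³.

0.2939 g/m³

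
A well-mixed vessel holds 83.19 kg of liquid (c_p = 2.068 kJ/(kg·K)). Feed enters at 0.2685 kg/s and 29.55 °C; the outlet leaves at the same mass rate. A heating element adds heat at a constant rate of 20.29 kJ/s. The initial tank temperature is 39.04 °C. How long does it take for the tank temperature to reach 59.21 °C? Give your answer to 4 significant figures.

424.1 s

Unsteady energy balance on the tank contents: M c_p dT/dt = ṁ c_p (T_in − T) + 20.29.
τ = M/ṁ = 309.832 s; T_ss = T_in + Q̇/(ṁ c_p) = 66.0916 °C.
T(t) = T_ss + (T₀ − T_ss) e^(−t/τ). Set T = 59.21:
e^(−t/τ) = (59.21 − 66.0916)/(39.04 − 66.0916) = 0.254387
t = −309.832 · ln(0.254387) = 424.129 s.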